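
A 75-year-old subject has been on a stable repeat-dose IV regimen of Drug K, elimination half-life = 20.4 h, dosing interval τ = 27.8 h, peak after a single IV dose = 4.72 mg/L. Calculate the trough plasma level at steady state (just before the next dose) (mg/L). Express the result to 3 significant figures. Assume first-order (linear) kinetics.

3.00 mg/L

k = ln2 / t½ = 0.693147 / 20.4 = 0.03398 h⁻¹
e^(−kτ) = e^(−0.03398 × 27.8) = 0.3888
Accumulation ratio R = 1 / (1 − e^(−kτ)) = 1 / (1 − 0.3888) = 1.636
Steady-state trough = C₀ × R × e^(−kτ) = 4.72 × 1.636 × 0.3888 = 3.002 mg/L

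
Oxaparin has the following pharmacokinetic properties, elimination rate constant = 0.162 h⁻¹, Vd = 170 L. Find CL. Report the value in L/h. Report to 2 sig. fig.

CL = k × Vd = 0.162 × 170 = 27.54 L/h

28 L/h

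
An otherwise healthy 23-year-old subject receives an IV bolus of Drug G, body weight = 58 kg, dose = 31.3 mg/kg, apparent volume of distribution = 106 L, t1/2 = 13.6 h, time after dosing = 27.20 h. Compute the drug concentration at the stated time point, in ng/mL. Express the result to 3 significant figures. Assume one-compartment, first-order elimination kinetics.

Total dose = 31.3 × 58 = 1815 mg
C₀ = Dose / Vd = 1815 / 106 = 17.12 mg/L
k = ln2 / t½ = 0.693147 / 13.6 = 0.05097 h⁻¹
t / t½ = 27.20 / 13.6 = 2 half-lives
C = C₀ × (1/2)^2 = 17.12 × 0.2500 = 4.280 mg/L
Convert: 4.280 mg/L × 1000 = 4280 ng/mL

4280 ng/mL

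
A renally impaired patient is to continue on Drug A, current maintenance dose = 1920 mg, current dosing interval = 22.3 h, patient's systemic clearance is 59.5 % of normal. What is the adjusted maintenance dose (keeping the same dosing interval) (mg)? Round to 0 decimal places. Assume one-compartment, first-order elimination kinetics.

To keep the same average steady-state level, dosing rate must scale with clearance.
CL ratio = 59.5 / 100 = 0.5950
New dose (same interval) = 1920 × 0.5950 = 1142 mg

1142 mg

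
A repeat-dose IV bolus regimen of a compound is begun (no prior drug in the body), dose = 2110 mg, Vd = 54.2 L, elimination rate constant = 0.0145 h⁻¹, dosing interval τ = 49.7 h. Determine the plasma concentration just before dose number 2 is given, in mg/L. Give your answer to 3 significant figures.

18.9 mg/L

C₀ per dose = Dose / Vd = 2110 / 54.2 = 38.93 mg/L
Fraction remaining after one interval: r = e^(−kτ) = e^(−0.01450 × 49.7) = 0.4864
Before dose 2, 1 dose has been given (aged 1τ).
C_trough = C₀ × r = 38.93 × 0.4864 = 18.94 mg/L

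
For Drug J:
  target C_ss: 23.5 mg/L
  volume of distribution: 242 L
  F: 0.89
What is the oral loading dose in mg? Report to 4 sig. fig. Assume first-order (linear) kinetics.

LD = Css × Vd / F = 23.5 × 242 / 0.89 = 6390 mg

6390 mg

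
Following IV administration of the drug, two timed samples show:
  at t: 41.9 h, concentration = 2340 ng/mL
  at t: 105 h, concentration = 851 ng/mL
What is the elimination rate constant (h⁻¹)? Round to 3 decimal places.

k = ln(C₁/C₂) / (t₂ − t₁) = ln(2340/851) / (105 − 41.9)
  = 1.011 / 63.10 = 0.01602 h⁻¹

0.016 h⁻¹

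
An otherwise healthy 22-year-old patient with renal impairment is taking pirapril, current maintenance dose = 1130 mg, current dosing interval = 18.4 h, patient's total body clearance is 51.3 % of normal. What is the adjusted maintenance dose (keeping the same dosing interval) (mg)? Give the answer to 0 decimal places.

580 mg

To keep the same average steady-state level, dosing rate must scale with clearance.
CL ratio = 51.3 / 100 = 0.5130
New dose (same interval) = 1130 × 0.5130 = 579.7 mg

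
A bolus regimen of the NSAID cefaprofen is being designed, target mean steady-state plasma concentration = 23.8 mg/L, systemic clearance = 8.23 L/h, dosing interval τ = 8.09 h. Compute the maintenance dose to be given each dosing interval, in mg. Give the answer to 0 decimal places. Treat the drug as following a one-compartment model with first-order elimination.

1585 mg

At steady state, Dose/τ = Css × CL.
Dose = Css × CL × τ = 23.8 × 8.230 × 8.09 = 1585 mg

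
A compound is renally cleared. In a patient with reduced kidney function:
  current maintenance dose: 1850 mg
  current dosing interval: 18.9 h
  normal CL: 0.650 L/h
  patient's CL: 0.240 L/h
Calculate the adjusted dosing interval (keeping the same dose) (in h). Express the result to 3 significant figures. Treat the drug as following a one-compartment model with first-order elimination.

51.2 h

To keep the same average steady-state level, dosing rate must scale with clearance.
CL ratio = 0.240 / 0.650 = 0.3692
New interval (same dose) = 18.9 / 0.3692 = 51.19 h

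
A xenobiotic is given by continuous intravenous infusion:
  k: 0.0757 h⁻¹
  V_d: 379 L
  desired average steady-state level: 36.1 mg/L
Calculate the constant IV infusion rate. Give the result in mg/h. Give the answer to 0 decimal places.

CL = k × Vd = 0.07570 × 379 = 28.69 L/h
At steady state, infusion rate R₀ = Css × CL = 36.1 × 28.69 = 1036 mg/h

1036 mg/h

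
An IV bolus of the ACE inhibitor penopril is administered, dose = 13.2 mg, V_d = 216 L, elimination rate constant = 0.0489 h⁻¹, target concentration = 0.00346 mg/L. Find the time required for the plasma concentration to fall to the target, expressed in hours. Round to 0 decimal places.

59 h

C₀ = Dose / Vd = 13.20 / 216 = 0.06111 mg/L
t = ln(C₀ / C) / k = ln(0.06111 / 0.00346) / 0.04890
  = ln(17.66) / 0.04890 = 2.871 / 0.04890 = 58.71 h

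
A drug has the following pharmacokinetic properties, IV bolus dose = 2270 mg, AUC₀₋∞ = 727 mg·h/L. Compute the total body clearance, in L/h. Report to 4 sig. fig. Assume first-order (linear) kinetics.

3.122 L/h

CL = Dose / AUC = 2270 / 727 = 3.122 L/h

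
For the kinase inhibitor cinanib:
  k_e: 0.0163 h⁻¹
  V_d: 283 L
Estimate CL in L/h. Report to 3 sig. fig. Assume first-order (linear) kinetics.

4.61 L/h

CL = k × Vd = 0.0163 × 283 = 4.613 L/h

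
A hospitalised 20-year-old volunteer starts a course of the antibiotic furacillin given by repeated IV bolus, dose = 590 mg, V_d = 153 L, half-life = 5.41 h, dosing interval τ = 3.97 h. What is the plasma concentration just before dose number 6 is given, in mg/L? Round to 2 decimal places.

C₀ per dose = Dose / Vd = 590 / 153 = 3.856 mg/L
k = ln2 / t½ = 0.693147 / 5.41 = 0.1281 h⁻¹
Fraction remaining after one interval: r = e^(−kτ) = e^(−0.1281 × 3.97) = 0.6014
Before dose 6, 5 doses have been given (aged 1τ, 2τ, 3τ, 4τ, 5τ).
C_trough = C₀ × (r + r² + … + r^5) = C₀ × r(1−r^5)/(1−r)
        = 3.856 × 0.6014 × (1 − 0.07867) / (1 − 0.6014) = 5.360 mg/L

5.36 mg/L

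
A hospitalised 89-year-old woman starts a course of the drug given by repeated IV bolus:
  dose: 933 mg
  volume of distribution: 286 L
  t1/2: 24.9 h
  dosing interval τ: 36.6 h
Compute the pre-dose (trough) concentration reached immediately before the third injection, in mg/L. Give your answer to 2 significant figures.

C₀ per dose = Dose / Vd = 933 / 286 = 3.262 mg/L
k = ln2 / t½ = 0.693147 / 24.9 = 0.02784 h⁻¹
Fraction remaining after one interval: r = e^(−kτ) = e^(−0.02784 × 36.6) = 0.3610
Before dose 3, 2 doses have been given (aged 1τ, 2τ).
C_trough = C₀ × (r + r²) = 3.262 × (0.3610 + 0.1303) = 1.603 mg/L

1.6 mg/L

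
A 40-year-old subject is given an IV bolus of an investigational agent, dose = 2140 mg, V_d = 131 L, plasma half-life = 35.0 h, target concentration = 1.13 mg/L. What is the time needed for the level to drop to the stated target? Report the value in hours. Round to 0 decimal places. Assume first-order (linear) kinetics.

135 h

C₀ = Dose / Vd = 2140 / 131 = 16.34 mg/L
k = ln2 / t½ = 0.693147 / 35.0 = 0.01980 h⁻¹
t = ln(C₀ / C) / k = ln(16.34 / 1.13) / 0.01980
  = ln(14.46) / 0.01980 = 2.671 / 0.01980 = 134.9 h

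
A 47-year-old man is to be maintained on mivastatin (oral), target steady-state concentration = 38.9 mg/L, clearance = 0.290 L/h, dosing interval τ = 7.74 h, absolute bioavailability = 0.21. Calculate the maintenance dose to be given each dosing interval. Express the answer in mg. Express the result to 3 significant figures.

At steady state, F × (Dose/τ) = Css × CL.
Dose = Css × CL × τ / F = 38.9 × 0.2900 × 7.74 / 0.21 = 415.8 mg

416 mg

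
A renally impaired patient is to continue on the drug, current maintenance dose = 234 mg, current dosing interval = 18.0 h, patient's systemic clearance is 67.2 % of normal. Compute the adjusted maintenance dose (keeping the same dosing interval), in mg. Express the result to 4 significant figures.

To keep the same average steady-state level, dosing rate must scale with clearance.
CL ratio = 67.2 / 100 = 0.6720
New dose (same interval) = 234 × 0.6720 = 157.2 mg

157.2 mg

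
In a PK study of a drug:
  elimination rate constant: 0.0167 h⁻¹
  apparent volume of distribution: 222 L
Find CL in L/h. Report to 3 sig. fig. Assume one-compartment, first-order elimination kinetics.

3.71 L/h

CL = k × Vd = 0.0167 × 222 = 3.707 L/h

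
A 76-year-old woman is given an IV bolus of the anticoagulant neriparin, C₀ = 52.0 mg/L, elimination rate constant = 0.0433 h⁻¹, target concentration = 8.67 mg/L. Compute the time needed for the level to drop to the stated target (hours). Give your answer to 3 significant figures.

41.4 h

t = ln(C₀ / C) / k = ln(52.00 / 8.67) / 0.04330
  = ln(5.998) / 0.04330 = 1.791 / 0.04330 = 41.36 h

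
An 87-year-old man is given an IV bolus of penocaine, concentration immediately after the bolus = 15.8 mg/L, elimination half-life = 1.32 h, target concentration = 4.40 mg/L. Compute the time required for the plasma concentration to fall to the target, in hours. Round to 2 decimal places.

k = ln2 / t½ = 0.693147 / 1.32 = 0.5251 h⁻¹
t = ln(C₀ / C) / k = ln(15.80 / 4.40) / 0.5251
  = ln(3.591) / 0.5251 = 1.278 / 0.5251 = 2.434 h

2.43 h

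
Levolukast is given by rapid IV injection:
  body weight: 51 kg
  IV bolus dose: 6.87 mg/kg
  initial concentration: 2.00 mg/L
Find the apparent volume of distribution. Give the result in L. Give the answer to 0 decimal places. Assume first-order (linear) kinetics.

175 L

Dose = 6.87 × 51 = 350.4 mg
Vd = Dose / C₀ = 350.4 / 2.00 = 175.2 L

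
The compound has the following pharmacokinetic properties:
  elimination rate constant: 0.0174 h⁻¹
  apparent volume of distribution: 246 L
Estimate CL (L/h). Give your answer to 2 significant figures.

4.3 L/h

CL = k × Vd = 0.0174 × 246 = 4.280 L/h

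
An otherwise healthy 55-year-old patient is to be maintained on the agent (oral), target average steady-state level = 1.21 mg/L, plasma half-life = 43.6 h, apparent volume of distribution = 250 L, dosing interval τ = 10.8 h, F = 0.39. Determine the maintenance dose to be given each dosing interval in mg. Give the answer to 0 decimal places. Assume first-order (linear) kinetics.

133 mg

k = ln2 / t½ = 0.693147 / 43.6 = 0.01590 h⁻¹
CL = k × Vd = 0.01590 × 250 = 3.975 L/h
At steady state, F × (Dose/τ) = Css × CL.
Dose = Css × CL × τ / F = 1.21 × 3.975 × 10.8 / 0.39 = 133.2 mg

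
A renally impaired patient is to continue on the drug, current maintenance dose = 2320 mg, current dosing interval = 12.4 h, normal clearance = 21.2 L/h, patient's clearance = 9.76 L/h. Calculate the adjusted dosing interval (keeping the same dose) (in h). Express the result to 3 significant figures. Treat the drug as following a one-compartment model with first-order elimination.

26.9 h

To keep the same average steady-state level, dosing rate must scale with clearance.
CL ratio = 9.76 / 21.2 = 0.4604
New interval (same dose) = 12.4 / 0.4604 = 26.93 h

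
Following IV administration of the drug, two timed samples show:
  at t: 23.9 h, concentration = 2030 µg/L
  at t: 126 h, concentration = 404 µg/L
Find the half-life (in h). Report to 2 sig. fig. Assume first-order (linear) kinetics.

44 h

k = ln(C₁/C₂) / (t₂ − t₁) = ln(2030/404) / (126 − 23.9)
  = 1.614 / 102.1 = 0.01581 h⁻¹
t½ = ln2 / k = 0.693147 / 0.01581 = 43.84 h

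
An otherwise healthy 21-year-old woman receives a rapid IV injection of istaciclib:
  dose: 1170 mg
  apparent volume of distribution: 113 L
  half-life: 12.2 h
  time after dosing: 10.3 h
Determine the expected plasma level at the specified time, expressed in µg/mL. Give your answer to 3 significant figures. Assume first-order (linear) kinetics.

C₀ = Dose / Vd = 1170 / 113 = 10.35 mg/L
k = ln2 / t½ = 0.693147 / 12.2 = 0.05682 h⁻¹
C = C₀ · e^(−k·t) = 10.35 × e^(−0.05682 × 10.3)
  = 10.35 × 0.5570 = 5.765 mg/L
(5.765 mg/L = 5.765 µg/mL)

5.77 µg/mL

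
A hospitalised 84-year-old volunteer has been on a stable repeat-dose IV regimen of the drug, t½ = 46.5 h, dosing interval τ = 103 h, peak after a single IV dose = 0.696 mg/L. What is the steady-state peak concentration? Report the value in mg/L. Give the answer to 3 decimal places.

k = ln2 / t½ = 0.693147 / 46.5 = 0.01491 h⁻¹
e^(−kτ) = e^(−0.01491 × 103) = 0.2153
Accumulation ratio R = 1 / (1 − e^(−kτ)) = 1 / (1 − 0.2153) = 1.274
Steady-state peak = C₀ × R = 0.696 × 1.274 = 0.8867 mg/L

0.887 mg/L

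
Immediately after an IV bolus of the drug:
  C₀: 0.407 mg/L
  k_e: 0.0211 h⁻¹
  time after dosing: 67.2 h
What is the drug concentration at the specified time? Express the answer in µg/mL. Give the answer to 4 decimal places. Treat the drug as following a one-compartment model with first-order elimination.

0.0986 µg/mL

C = C₀ · e^(−k·t) = 0.4070 × e^(−0.02110 × 67.2)
  = 0.4070 × 0.2422 = 0.09858 mg/L
(0.09858 mg/L = 0.09858 µg/mL)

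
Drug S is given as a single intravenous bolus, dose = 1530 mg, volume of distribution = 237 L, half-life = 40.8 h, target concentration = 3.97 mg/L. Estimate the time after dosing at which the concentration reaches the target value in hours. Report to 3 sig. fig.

28.6 h

C₀ = Dose / Vd = 1530 / 237 = 6.456 mg/L
k = ln2 / t½ = 0.693147 / 40.8 = 0.01699 h⁻¹
t = ln(C₀ / C) / k = ln(6.456 / 3.97) / 0.01699
  = ln(1.626) / 0.01699 = 0.4861 / 0.01699 = 28.61 h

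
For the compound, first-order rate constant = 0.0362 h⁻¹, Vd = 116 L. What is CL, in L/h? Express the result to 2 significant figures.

4.2 L/h

CL = k × Vd = 0.0362 × 116 = 4.199 L/h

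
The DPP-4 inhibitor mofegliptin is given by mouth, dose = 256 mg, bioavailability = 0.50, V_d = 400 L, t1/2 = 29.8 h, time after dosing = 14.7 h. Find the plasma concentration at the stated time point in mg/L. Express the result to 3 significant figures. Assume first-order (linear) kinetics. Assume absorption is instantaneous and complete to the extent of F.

Amount reaching circulation = F × Dose = 0.50 × 256.0 = 128.0 mg
C₀ = F·Dose / Vd = 128.0 / 400 = 0.3200 mg/L
k = ln2 / t½ = 0.693147 / 29.8 = 0.02326 h⁻¹
C = C₀ · e^(−k·t) = 0.3200 × e^(−0.02326 × 14.7)
  = 0.3200 × 0.7104 = 0.2273 mg/L

0.227 mg/L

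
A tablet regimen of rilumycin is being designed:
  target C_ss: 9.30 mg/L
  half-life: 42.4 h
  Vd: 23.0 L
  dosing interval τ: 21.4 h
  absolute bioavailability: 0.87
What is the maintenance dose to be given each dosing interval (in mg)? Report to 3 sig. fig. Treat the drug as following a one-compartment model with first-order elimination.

k = ln2 / t½ = 0.693147 / 42.4 = 0.01635 h⁻¹
CL = k × Vd = 0.01635 × 23.0 = 0.3761 L/h
At steady state, F × (Dose/τ) = Css × CL.
Dose = Css × CL × τ / F = 9.30 × 0.3761 × 21.4 / 0.87 = 86.04 mg

86.0 mg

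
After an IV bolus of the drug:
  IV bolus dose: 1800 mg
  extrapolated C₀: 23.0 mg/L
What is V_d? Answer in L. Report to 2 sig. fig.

Vd = Dose / C₀ = 1800 / 23.0 = 78.26 L

78 L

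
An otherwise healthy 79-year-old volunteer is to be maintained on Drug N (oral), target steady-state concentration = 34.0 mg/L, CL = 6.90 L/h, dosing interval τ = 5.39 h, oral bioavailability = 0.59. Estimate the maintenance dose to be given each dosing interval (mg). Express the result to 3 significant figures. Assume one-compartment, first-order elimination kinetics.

2140 mg

At steady state, F × (Dose/τ) = Css × CL.
Dose = Css × CL × τ / F = 34.0 × 6.900 × 5.39 / 0.59 = 2143 mg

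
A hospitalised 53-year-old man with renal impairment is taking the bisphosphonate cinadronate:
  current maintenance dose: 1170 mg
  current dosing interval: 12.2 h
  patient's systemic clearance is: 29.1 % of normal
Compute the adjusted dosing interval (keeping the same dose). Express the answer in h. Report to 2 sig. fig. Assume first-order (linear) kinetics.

42 h

To keep the same average steady-state level, dosing rate must scale with clearance.
CL ratio = 29.1 / 100 = 0.2910
New interval (same dose) = 12.2 / 0.2910 = 41.92 h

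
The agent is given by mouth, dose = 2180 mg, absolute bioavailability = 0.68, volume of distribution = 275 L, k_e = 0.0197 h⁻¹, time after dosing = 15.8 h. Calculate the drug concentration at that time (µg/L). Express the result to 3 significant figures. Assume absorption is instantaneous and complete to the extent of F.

Amount reaching circulation = F × Dose = 0.68 × 2180 = 1482 mg
C₀ = F·Dose / Vd = 1482 / 275 = 5.389 mg/L
C = C₀ · e^(−k·t) = 5.389 × e^(−0.01970 × 15.8)
  = 5.389 × 0.7325 = 3.947 mg/L
Convert: 3.947 mg/L × 1000 = 3947 µg/L

3950 µg/L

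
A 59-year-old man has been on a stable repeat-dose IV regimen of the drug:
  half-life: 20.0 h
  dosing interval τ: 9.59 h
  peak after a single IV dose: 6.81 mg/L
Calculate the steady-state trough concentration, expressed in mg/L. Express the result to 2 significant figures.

k = ln2 / t½ = 0.693147 / 20.0 = 0.03466 h⁻¹
e^(−kτ) = e^(−0.03466 × 9.59) = 0.7172
Accumulation ratio R = 1 / (1 − e^(−kτ)) = 1 / (1 − 0.7172) = 3.536
Steady-state trough = C₀ × R × e^(−kτ) = 6.81 × 3.536 × 0.7172 = 17.27 mg/L

17 mg/L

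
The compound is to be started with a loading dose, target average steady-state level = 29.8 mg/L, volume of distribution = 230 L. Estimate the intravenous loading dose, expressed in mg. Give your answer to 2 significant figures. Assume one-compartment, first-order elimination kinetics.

LD = Css × Vd = 29.8 × 230 = 6854 mg

6900 mg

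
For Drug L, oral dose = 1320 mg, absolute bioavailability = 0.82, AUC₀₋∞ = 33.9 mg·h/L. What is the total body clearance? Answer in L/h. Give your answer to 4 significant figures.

CL = F·Dose / AUC = 0.82 × 1320 / 33.9 = 31.93 L/h

31.93 L/h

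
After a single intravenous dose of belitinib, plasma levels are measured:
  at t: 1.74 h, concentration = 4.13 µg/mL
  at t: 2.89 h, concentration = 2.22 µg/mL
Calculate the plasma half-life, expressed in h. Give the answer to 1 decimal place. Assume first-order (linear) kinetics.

k = ln(C₁/C₂) / (t₂ − t₁) = ln(4.13/2.22) / (2.89 − 1.74)
  = 0.6208 / 1.150 = 0.5398 h⁻¹
t½ = ln2 / k = 0.693147 / 0.5398 = 1.284 h

1.3 h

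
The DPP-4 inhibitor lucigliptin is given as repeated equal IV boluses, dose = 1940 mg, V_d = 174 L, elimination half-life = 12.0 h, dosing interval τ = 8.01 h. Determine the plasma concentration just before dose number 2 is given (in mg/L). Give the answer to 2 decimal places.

7.02 mg/L

C₀ per dose = Dose / Vd = 1940 / 174 = 11.15 mg/L
k = ln2 / t½ = 0.693147 / 12.0 = 0.05776 h⁻¹
Fraction remaining after one interval: r = e^(−kτ) = e^(−0.05776 × 8.01) = 0.6296
Before dose 2, 1 dose has been given (aged 1τ).
C_trough = C₀ × r = 11.15 × 0.6296 = 7.020 mg/L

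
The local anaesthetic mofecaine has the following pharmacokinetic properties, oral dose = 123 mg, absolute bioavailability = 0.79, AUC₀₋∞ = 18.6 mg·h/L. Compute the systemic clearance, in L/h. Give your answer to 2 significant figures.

CL = F·Dose / AUC = 0.79 × 123 / 18.6 = 5.224 L/h

5.2 L/h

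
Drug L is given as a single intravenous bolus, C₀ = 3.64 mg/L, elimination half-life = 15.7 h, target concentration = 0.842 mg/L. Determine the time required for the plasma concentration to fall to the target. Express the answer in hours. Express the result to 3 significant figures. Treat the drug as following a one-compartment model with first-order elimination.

33.2 h

k = ln2 / t½ = 0.693147 / 15.7 = 0.04415 h⁻¹
t = ln(C₀ / C) / k = ln(3.640 / 0.842) / 0.04415
  = ln(4.323) / 0.04415 = 1.464 / 0.04415 = 33.16 h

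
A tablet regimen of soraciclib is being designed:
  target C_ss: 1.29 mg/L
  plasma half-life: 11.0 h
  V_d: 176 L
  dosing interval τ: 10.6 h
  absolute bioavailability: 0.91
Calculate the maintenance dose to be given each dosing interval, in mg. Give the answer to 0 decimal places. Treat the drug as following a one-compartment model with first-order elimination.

167 mg

k = ln2 / t½ = 0.693147 / 11.0 = 0.06301 h⁻¹
CL = k × Vd = 0.06301 × 176 = 11.09 L/h
At steady state, F × (Dose/τ) = Css × CL.
Dose = Css × CL × τ / F = 1.29 × 11.09 × 10.6 / 0.91 = 166.6 mg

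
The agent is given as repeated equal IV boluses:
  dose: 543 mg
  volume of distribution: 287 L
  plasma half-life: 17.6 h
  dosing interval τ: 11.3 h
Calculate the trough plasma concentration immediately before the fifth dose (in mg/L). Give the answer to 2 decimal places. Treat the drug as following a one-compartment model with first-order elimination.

2.81 mg/L

C₀ per dose = Dose / Vd = 543 / 287 = 1.892 mg/L
k = ln2 / t½ = 0.693147 / 17.6 = 0.03938 h⁻¹
Fraction remaining after one interval: r = e^(−kτ) = e^(−0.03938 × 11.3) = 0.6408
Before dose 5, 4 doses have been given (aged 1τ, 2τ, 3τ, 4τ).
C_trough = C₀ × (r + r² + … + r^4) = C₀ × r(1−r^4)/(1−r)
        = 1.892 × 0.6408 × (1 − 0.1686) / (1 − 0.6408) = 2.806 mg/L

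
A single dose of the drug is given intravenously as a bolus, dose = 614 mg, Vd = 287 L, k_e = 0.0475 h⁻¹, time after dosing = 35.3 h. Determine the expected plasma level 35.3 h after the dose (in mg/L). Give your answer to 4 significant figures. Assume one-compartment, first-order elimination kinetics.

0.4000 mg/L

C₀ = Dose / Vd = 614.0 / 287 = 2.139 mg/L
C = C₀ · e^(−k·t) = 2.139 × e^(−0.04750 × 35.3)
  = 2.139 × 0.1870 = 0.4000 mg/L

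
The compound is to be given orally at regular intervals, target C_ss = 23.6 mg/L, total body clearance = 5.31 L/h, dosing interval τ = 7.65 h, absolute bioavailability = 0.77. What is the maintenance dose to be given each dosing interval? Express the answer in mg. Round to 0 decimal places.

At steady state, F × (Dose/τ) = Css × CL.
Dose = Css × CL × τ / F = 23.6 × 5.310 × 7.65 / 0.77 = 1245 mg

1245 mg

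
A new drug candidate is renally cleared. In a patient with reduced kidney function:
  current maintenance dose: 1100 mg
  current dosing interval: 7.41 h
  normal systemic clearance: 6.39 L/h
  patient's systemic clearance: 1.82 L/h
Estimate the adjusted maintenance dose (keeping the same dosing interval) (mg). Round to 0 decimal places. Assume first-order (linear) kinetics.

313 mg

To keep the same average steady-state level, dosing rate must scale with clearance.
CL ratio = 1.82 / 6.39 = 0.2848
New dose (same interval) = 1100 × 0.2848 = 313.3 mg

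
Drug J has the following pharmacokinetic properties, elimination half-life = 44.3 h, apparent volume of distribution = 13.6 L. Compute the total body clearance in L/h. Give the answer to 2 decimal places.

0.21 L/h

k = ln2 / t½ = 0.693147 / 44.3 = 0.01565 h⁻¹
CL = k × Vd = 0.01565 × 13.6 = 0.2128 L/h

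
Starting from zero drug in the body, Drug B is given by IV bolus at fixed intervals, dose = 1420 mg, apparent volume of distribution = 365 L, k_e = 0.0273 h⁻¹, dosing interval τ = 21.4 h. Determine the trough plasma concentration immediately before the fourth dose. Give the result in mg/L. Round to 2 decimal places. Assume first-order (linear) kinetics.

C₀ per dose = Dose / Vd = 1420 / 365 = 3.890 mg/L
Fraction remaining after one interval: r = e^(−kτ) = e^(−0.02730 × 21.4) = 0.5575
Before dose 4, 3 doses have been given (aged 1τ, 2τ, 3τ).
C_trough = C₀ × (r + r² + … + r^3) = C₀ × r(1−r^3)/(1−r)
        = 3.890 × 0.5575 × (1 − 0.1733) / (1 − 0.5575) = 4.052 mg/L

4.05 mg/L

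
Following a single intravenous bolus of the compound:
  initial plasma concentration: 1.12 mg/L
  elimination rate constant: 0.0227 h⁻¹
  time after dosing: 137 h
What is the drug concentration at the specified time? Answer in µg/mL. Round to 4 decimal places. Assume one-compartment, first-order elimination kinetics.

C = C₀ · e^(−k·t) = 1.120 × e^(−0.02270 × 137)
  = 1.120 × 0.04461 = 0.04996 mg/L
(0.04996 mg/L = 0.04996 µg/mL)

0.0500 µg/mL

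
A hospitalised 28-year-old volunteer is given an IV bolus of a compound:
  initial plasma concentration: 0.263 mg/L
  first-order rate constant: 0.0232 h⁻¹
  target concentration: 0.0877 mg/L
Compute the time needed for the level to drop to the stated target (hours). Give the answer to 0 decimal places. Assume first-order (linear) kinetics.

47 h

t = ln(C₀ / C) / k = ln(0.2630 / 0.0877) / 0.02320
  = ln(2.999) / 0.02320 = 1.098 / 0.02320 = 47.33 h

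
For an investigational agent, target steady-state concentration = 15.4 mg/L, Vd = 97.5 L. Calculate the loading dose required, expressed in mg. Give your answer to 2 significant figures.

1500 mg

LD = Css × Vd = 15.4 × 97.5 = 1502 mg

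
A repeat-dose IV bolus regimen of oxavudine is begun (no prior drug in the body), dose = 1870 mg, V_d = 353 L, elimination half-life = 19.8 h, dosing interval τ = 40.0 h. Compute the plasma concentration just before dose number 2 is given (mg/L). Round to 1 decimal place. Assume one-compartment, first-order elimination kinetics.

1.3 mg/L

C₀ per dose = Dose / Vd = 1870 / 353 = 5.297 mg/L
k = ln2 / t½ = 0.693147 / 19.8 = 0.03501 h⁻¹
Fraction remaining after one interval: r = e^(−kτ) = e^(−0.03501 × 40.0) = 0.2465
Before dose 2, 1 dose has been given (aged 1τ).
C_trough = C₀ × r = 5.297 × 0.2465 = 1.306 mg/L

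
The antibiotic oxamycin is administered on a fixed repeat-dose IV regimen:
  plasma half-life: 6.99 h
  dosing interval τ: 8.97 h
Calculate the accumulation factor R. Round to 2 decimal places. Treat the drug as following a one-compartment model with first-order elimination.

1.70

k = ln2 / t½ = 0.693147 / 6.99 = 0.09916 h⁻¹
e^(−kτ) = e^(−0.09916 × 8.97) = 0.4109
Accumulation ratio R = 1 / (1 − e^(−kτ)) = 1 / (1 − 0.4109) = 1.698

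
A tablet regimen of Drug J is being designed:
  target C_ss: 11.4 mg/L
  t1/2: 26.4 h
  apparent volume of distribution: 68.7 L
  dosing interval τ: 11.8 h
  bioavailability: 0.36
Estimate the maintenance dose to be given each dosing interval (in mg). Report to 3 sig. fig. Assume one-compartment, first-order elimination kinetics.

k = ln2 / t½ = 0.693147 / 26.4 = 0.02626 h⁻¹
CL = k × Vd = 0.02626 × 68.7 = 1.804 L/h
At steady state, F × (Dose/τ) = Css × CL.
Dose = Css × CL × τ / F = 11.4 × 1.804 × 11.8 / 0.36 = 674.1 mg

674 mg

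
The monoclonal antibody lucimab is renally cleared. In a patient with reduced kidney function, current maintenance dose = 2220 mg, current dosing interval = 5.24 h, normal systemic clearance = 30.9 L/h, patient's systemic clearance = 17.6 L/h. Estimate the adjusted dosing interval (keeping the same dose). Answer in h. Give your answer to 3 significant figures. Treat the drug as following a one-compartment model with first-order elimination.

To keep the same average steady-state level, dosing rate must scale with clearance.
CL ratio = 17.6 / 30.9 = 0.5696
New interval (same dose) = 5.24 / 0.5696 = 9.199 h

9.20 h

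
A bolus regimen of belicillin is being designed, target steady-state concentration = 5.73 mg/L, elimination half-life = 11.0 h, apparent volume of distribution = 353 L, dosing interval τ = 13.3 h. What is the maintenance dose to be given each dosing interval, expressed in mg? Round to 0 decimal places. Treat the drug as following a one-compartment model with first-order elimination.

1695 mg

k = ln2 / t½ = 0.693147 / 11.0 = 0.06301 h⁻¹
CL = k × Vd = 0.06301 × 353 = 22.24 L/h
At steady state, Dose/τ = Css × CL.
Dose = Css × CL × τ = 5.73 × 22.24 × 13.3 = 1695 mg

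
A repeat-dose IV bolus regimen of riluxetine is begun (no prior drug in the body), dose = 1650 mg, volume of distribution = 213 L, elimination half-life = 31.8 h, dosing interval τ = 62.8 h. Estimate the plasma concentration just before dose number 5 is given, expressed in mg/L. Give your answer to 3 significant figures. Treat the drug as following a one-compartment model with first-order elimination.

C₀ per dose = Dose / Vd = 1650 / 213 = 7.746 mg/L
k = ln2 / t½ = 0.693147 / 31.8 = 0.02180 h⁻¹
Fraction remaining after one interval: r = e^(−kτ) = e^(−0.02180 × 62.8) = 0.2544
Before dose 5, 4 doses have been given (aged 1τ, 2τ, 3τ, 4τ).
C_trough = C₀ × (r + r² + … + r^4) = C₀ × r(1−r^4)/(1−r)
        = 7.746 × 0.2544 × (1 − 0.004189) / (1 − 0.2544) = 2.632 mg/L

2.63 mg/L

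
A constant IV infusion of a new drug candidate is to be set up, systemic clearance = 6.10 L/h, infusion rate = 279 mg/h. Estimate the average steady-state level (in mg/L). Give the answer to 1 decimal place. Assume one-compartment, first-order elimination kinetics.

At steady state Css = R₀ / CL = 279 / 6.100 = 45.74 mg/L

45.7 mg/L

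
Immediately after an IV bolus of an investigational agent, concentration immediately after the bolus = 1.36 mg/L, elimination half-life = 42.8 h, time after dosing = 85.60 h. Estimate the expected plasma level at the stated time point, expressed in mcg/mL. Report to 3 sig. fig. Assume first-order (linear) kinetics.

k = ln2 / t½ = 0.693147 / 42.8 = 0.01620 h⁻¹
t / t½ = 85.60 / 42.8 = 2 half-lives
C = C₀ × (1/2)^2 = 1.360 × 0.2500 = 0.3400 mg/L
(0.3400 mg/L = 0.3400 mcg/mL)

0.340 mcg/mL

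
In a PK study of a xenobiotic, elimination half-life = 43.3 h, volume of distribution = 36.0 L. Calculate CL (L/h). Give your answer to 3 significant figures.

0.576 L/h

k = ln2 / t½ = 0.693147 / 43.3 = 0.01601 h⁻¹
CL = k × Vd = 0.01601 × 36.0 = 0.5764 L/h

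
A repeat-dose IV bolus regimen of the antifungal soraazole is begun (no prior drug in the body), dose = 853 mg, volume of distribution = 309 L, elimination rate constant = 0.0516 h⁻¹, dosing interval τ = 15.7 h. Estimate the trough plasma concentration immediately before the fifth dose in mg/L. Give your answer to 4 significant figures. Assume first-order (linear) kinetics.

C₀ per dose = Dose / Vd = 853 / 309 = 2.761 mg/L
Fraction remaining after one interval: r = e^(−kτ) = e^(−0.05160 × 15.7) = 0.4448
Before dose 5, 4 doses have been given (aged 1τ, 2τ, 3τ, 4τ).
C_trough = C₀ × (r + r² + … + r^4) = C₀ × r(1−r^4)/(1−r)
        = 2.761 × 0.4448 × (1 − 0.03914) / (1 − 0.4448) = 2.125 mg/L

2.125 mg/L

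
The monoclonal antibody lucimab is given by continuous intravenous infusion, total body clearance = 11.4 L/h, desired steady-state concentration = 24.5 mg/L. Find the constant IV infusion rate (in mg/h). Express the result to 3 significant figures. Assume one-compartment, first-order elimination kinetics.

279 mg/h

At steady state, infusion rate R₀ = Css × CL = 24.5 × 11.40 = 279.3 mg/h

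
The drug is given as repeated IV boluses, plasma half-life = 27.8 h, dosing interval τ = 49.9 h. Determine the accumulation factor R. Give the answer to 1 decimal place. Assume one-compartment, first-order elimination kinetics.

1.4

k = ln2 / t½ = 0.693147 / 27.8 = 0.02493 h⁻¹
e^(−kτ) = e^(−0.02493 × 49.9) = 0.2882
Accumulation ratio R = 1 / (1 − e^(−kτ)) = 1 / (1 − 0.2882) = 1.405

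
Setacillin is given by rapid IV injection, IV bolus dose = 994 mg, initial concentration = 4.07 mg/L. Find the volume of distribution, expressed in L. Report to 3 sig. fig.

Vd = Dose / C₀ = 994.0 / 4.07 = 244.2 L

244 L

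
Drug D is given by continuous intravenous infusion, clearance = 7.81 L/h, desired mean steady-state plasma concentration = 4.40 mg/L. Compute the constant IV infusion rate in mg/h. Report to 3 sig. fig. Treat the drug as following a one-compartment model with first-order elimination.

At steady state, infusion rate R₀ = Css × CL = 4.40 × 7.810 = 34.36 mg/h

34.4 mg/h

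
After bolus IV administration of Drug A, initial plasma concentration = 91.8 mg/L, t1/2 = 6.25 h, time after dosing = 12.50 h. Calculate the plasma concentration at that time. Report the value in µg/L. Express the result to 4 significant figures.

22950 µg/L

k = ln2 / t½ = 0.693147 / 6.25 = 0.1109 h⁻¹
t / t½ = 12.50 / 6.25 = 2 half-lives
C = C₀ × (1/2)^2 = 91.80 × 0.2500 = 22.95 mg/L
Convert: 22.95 mg/L × 1000 = 22950 µg/L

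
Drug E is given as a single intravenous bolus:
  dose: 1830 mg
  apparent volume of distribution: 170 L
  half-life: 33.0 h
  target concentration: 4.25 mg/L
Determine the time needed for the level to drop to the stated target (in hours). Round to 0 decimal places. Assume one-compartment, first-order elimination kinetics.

44 h

C₀ = Dose / Vd = 1830 / 170 = 10.76 mg/L
k = ln2 / t½ = 0.693147 / 33.0 = 0.02100 h⁻¹
t = ln(C₀ / C) / k = ln(10.76 / 4.25) / 0.02100
  = ln(2.532) / 0.02100 = 0.9290 / 0.02100 = 44.24 h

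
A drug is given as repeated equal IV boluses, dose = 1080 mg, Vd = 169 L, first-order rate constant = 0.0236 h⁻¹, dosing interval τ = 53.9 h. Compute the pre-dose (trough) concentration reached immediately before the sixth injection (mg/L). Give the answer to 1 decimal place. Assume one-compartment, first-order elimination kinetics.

2.5 mg/L

C₀ per dose = Dose / Vd = 1080 / 169 = 6.391 mg/L
Fraction remaining after one interval: r = e^(−kτ) = e^(−0.02360 × 53.9) = 0.2803
Before dose 6, 5 doses have been given (aged 1τ, 2τ, 3τ, 4τ, 5τ).
C_trough = C₀ × (r + r² + … + r^5) = C₀ × r(1−r^5)/(1−r)
        = 6.391 × 0.2803 × (1 − 0.001730) / (1 − 0.2803) = 2.485 mg/L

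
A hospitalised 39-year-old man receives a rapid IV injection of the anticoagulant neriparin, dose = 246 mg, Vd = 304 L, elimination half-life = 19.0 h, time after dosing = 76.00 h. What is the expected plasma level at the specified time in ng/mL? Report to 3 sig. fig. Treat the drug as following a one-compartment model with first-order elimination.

C₀ = Dose / Vd = 246.0 / 304 = 0.8092 mg/L
k = ln2 / t½ = 0.693147 / 19.0 = 0.03648 h⁻¹
t / t½ = 76.00 / 19.0 = 4 half-lives
C = C₀ × (1/2)^4 = 0.8092 × 0.06250 = 0.05058 mg/L
Convert: 0.05058 mg/L × 1000 = 50.58 ng/mL

50.6 ng/mL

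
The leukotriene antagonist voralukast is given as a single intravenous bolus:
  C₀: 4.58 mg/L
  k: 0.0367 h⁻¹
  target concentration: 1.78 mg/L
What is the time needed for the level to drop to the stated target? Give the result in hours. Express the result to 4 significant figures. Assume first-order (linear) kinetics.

t = ln(C₀ / C) / k = ln(4.580 / 1.78) / 0.03670
  = ln(2.573) / 0.03670 = 0.9451 / 0.03670 = 25.75 h

25.75 h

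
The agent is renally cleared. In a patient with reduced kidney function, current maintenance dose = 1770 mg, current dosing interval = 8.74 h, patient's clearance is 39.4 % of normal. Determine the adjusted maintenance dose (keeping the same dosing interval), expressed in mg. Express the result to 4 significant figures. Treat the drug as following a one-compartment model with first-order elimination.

697.4 mg

To keep the same average steady-state level, dosing rate must scale with clearance.
CL ratio = 39.4 / 100 = 0.3940
New dose (same interval) = 1770 × 0.3940 = 697.4 mg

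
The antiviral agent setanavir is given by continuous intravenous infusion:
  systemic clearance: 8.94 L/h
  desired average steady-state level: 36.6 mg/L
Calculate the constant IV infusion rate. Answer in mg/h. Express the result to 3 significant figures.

327 mg/h

At steady state, infusion rate R₀ = Css × CL = 36.6 × 8.940 = 327.2 mg/h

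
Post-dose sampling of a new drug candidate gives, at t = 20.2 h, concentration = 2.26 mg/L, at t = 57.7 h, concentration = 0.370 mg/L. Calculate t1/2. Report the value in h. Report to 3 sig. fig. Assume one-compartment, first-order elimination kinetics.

14.4 h

k = ln(C₁/C₂) / (t₂ − t₁) = ln(2.26/0.370) / (57.7 − 20.2)
  = 1.810 / 37.50 = 0.04827 h⁻¹
t½ = ln2 / k = 0.693147 / 0.04827 = 14.36 h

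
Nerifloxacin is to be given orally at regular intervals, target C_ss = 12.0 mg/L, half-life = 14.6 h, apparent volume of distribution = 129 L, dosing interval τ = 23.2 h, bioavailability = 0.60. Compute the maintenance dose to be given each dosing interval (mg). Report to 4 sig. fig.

2842 mg

k = ln2 / t½ = 0.693147 / 14.6 = 0.04748 h⁻¹
CL = k × Vd = 0.04748 × 129 = 6.125 L/h
At steady state, F × (Dose/τ) = Css × CL.
Dose = Css × CL × τ / F = 12.0 × 6.125 × 23.2 / 0.60 = 2842 mg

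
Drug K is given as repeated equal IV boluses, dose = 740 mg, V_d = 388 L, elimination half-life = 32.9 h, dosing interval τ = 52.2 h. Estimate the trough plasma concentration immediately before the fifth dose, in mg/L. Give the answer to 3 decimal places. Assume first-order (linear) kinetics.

0.940 mg/L

C₀ per dose = Dose / Vd = 740 / 388 = 1.907 mg/L
k = ln2 / t½ = 0.693147 / 32.9 = 0.02107 h⁻¹
Fraction remaining after one interval: r = e^(−kτ) = e^(−0.02107 × 52.2) = 0.3329
Before dose 5, 4 doses have been given (aged 1τ, 2τ, 3τ, 4τ).
C_trough = C₀ × (r + r² + … + r^4) = C₀ × r(1−r^4)/(1−r)
        = 1.907 × 0.3329 × (1 − 0.01228) / (1 − 0.3329) = 0.9400 mg/L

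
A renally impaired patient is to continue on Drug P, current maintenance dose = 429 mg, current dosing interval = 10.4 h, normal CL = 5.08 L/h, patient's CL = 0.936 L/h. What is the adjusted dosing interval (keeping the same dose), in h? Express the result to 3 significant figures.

To keep the same average steady-state level, dosing rate must scale with clearance.
CL ratio = 0.936 / 5.08 = 0.1843
New interval (same dose) = 10.4 / 0.1843 = 56.43 h

56.4 h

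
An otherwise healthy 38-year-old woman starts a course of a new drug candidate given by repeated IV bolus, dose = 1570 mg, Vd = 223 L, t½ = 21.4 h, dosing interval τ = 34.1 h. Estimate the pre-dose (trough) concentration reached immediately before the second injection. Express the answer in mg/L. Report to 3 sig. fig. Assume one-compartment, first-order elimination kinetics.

2.33 mg/L

C₀ per dose = Dose / Vd = 1570 / 223 = 7.040 mg/L
k = ln2 / t½ = 0.693147 / 21.4 = 0.03239 h⁻¹
Fraction remaining after one interval: r = e^(−kτ) = e^(−0.03239 × 34.1) = 0.3314
Before dose 2, 1 dose has been given (aged 1τ).
C_trough = C₀ × r = 7.040 × 0.3314 = 2.333 mg/L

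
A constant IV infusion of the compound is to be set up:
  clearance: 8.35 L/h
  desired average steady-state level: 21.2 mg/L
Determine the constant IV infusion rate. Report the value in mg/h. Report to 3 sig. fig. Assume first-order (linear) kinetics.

At steady state, infusion rate R₀ = Css × CL = 21.2 × 8.350 = 177.0 mg/h

177 mg/h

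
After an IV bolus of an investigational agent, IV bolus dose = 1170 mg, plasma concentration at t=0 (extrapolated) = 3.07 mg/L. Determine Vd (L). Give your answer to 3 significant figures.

Vd = Dose / C₀ = 1170 / 3.07 = 381.1 L

381 L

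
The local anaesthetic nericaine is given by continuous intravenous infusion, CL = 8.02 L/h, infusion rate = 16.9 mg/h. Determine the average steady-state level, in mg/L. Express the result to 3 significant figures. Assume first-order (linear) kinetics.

At steady state Css = R₀ / CL = 16.9 / 8.020 = 2.107 mg/L

2.11 mg/L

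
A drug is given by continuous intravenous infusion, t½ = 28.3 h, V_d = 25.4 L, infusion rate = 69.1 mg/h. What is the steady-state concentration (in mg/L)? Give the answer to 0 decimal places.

k = ln2 / t½ = 0.693147 / 28.3 = 0.02449 h⁻¹
CL = k × Vd = 0.02449 × 25.4 = 0.6220 L/h
At steady state Css = R₀ / CL = 69.1 / 0.6220 = 111.1 mg/L

111 mg/L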